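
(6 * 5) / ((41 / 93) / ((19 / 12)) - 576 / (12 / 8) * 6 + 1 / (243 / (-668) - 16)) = -96575385 / 7416289952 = -0.01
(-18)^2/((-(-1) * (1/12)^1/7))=27216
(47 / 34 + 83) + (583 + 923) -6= 53869 / 34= 1584.38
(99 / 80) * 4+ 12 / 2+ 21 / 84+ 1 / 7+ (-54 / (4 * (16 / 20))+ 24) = 5171 / 280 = 18.47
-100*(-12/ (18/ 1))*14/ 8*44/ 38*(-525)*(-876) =1180410000/ 19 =62126842.11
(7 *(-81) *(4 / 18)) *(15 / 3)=-630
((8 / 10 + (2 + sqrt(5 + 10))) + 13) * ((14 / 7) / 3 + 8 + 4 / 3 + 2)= 12 * sqrt(15) + 948 / 5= 236.08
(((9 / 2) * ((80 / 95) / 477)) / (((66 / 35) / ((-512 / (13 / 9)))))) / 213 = -0.01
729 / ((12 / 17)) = 4131 / 4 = 1032.75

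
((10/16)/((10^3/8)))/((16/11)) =11/3200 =0.00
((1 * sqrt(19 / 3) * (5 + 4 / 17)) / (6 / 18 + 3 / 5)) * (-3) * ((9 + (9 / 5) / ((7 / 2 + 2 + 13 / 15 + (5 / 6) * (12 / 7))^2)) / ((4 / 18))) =-290730571515 * sqrt(57) / 1275570044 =-1720.77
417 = 417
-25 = -25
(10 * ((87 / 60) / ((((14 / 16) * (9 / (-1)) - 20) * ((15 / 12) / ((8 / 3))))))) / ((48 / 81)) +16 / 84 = -39388 / 23415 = -1.68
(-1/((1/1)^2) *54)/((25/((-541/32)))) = 14607/400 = 36.52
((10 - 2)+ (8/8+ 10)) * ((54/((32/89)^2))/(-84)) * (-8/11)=1354491/19712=68.71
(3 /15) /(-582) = -1 /2910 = -0.00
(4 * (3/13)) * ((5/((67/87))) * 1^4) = 5.99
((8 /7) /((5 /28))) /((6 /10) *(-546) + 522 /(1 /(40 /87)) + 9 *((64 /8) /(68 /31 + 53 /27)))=-55664 /611241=-0.09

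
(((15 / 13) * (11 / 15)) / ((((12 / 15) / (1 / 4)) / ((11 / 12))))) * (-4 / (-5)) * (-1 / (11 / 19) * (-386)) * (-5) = -201685 / 312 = -646.43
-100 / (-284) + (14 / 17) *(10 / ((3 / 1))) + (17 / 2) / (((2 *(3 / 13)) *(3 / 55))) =14805665 / 43452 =340.74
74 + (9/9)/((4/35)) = 331/4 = 82.75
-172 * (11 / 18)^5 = -6925193 / 472392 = -14.66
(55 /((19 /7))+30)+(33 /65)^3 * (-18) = 249976421 /5217875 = 47.91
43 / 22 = 1.95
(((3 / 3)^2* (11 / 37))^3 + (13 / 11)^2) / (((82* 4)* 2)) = 545088 / 251289533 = 0.00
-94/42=-47/21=-2.24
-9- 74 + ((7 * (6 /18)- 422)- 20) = -1568 /3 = -522.67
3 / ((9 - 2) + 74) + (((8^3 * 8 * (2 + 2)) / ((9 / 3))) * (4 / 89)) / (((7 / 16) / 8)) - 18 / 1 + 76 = 76473713 / 16821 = 4546.32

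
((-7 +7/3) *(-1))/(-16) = -7/24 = -0.29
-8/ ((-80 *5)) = 1/ 50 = 0.02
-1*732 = -732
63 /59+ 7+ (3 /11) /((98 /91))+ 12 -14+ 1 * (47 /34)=594941 /77231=7.70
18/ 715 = 0.03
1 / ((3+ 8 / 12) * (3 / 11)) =1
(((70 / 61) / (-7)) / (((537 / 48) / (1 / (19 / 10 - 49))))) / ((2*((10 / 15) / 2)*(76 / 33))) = 6600 / 32571377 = 0.00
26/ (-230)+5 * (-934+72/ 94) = -25221261/ 5405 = -4666.28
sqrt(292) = 2 * sqrt(73) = 17.09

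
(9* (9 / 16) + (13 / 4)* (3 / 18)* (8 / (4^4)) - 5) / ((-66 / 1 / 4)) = -61 / 12672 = -0.00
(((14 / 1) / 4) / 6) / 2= 7 / 24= 0.29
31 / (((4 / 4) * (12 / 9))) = 93 / 4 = 23.25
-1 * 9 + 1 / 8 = -71 / 8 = -8.88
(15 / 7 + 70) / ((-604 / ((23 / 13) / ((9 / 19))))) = -220685 / 494676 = -0.45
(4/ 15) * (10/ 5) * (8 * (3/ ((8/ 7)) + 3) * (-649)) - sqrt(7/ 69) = -15576 - sqrt(483)/ 69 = -15576.32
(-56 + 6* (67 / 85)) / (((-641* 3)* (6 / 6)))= 4358 / 163455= 0.03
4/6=2/3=0.67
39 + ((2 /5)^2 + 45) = 2104 /25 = 84.16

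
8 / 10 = 4 / 5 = 0.80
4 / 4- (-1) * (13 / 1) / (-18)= 5 / 18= 0.28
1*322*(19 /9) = 6118 /9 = 679.78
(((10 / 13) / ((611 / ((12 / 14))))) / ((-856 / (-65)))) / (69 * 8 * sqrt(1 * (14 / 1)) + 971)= 0.00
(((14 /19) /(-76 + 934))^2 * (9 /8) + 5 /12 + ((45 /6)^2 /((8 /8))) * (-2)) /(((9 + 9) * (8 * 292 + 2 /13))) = -19857819263 /7450140503520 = -0.00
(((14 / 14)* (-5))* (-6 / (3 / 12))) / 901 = 120 / 901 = 0.13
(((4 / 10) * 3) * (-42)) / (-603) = 28 / 335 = 0.08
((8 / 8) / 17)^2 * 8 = 8 / 289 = 0.03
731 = 731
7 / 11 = 0.64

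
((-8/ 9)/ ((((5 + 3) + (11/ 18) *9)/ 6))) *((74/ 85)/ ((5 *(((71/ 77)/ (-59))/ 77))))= 828352448/ 2444175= 338.91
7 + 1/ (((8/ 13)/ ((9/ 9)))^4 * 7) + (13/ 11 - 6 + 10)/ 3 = 3066683/ 315392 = 9.72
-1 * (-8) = 8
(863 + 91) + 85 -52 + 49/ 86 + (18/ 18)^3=85017/ 86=988.57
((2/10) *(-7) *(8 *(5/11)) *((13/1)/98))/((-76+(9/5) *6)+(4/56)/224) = 116480/11245641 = 0.01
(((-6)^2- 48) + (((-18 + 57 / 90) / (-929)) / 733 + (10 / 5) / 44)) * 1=-1343184817 / 112357905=-11.95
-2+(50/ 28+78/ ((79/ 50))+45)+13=118511/ 1106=107.15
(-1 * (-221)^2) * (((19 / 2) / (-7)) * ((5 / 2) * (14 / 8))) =289993.44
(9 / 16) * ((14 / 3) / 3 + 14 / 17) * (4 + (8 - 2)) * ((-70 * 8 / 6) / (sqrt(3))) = -63700 * sqrt(3) / 153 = -721.12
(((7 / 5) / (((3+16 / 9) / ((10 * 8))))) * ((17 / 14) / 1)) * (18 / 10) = 11016 / 215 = 51.24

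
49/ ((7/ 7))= 49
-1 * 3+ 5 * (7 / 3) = 26 / 3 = 8.67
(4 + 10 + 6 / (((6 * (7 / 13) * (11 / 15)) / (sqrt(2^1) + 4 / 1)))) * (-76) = -141208 / 77-14820 * sqrt(2) / 77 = -2106.06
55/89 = 0.62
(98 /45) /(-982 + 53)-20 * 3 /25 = -20086 /8361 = -2.40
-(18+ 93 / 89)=-19.04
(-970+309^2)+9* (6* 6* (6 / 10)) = 473527 / 5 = 94705.40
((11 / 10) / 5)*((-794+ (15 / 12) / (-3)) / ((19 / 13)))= -1363219 / 11400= -119.58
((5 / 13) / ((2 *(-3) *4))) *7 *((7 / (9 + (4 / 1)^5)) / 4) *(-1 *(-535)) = -131075 / 1289184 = -0.10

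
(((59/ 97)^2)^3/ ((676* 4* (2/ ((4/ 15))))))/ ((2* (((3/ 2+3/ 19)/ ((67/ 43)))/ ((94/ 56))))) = 2523703508274671/ 1281342976262495022240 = 0.00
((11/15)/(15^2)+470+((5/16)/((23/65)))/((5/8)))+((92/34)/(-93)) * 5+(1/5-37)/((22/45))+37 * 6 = 556188554657/899984250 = 618.00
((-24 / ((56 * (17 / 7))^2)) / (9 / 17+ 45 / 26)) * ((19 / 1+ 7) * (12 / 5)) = -338 / 9435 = -0.04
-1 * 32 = -32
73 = 73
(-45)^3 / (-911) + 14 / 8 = 370877 / 3644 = 101.78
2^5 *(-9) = -288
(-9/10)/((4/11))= -99/40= -2.48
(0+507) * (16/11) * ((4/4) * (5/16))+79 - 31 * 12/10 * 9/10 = 75893/275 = 275.97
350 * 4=1400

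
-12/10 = -6/5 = -1.20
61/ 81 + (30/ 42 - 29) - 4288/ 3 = -826043/ 567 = -1456.87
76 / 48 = 19 / 12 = 1.58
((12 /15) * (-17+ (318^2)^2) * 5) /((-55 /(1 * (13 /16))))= -132938823667 /220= -604267380.30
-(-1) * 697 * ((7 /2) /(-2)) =-4879 /4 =-1219.75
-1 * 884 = -884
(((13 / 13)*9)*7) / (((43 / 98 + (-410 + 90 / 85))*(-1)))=34986 / 226855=0.15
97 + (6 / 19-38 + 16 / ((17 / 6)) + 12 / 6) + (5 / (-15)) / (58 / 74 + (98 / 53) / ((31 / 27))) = 9424602470 / 141036981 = 66.82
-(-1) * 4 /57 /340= 1 /4845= 0.00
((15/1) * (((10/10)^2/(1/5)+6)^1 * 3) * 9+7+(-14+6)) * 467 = 2080018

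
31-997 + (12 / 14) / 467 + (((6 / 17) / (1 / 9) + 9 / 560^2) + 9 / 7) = -2393907595749 / 2489670400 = -961.54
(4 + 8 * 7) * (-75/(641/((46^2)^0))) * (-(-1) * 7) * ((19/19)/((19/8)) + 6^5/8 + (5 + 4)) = -587380500/12179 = -48228.96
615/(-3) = -205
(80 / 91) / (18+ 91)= 80 / 9919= 0.01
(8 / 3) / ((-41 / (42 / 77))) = -16 / 451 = -0.04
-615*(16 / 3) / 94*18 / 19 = -29520 / 893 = -33.06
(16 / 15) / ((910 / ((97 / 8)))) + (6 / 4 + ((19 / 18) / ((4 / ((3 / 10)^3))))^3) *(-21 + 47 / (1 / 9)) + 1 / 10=42150456242095489 / 69888000000000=603.11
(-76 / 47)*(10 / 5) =-152 / 47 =-3.23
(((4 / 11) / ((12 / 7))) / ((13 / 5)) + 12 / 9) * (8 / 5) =4856 / 2145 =2.26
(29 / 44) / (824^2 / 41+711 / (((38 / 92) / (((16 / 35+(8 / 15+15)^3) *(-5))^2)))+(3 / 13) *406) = 728517391875 / 668347554303481331612608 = 0.00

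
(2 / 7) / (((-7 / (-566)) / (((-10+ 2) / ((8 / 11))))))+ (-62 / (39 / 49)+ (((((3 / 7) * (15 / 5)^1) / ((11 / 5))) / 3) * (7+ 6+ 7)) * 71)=-1164490 / 21021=-55.40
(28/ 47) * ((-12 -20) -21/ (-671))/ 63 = -0.30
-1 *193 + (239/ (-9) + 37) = -1643/ 9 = -182.56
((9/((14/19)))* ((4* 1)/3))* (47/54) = 893/63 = 14.17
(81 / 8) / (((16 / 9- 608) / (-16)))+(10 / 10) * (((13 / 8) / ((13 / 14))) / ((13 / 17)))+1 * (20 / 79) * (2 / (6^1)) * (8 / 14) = 153200585 / 58834776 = 2.60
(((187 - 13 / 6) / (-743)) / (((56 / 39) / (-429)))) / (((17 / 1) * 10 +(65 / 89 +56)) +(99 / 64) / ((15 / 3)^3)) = 275227738500 / 839653658011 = 0.33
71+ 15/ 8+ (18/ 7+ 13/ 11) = 47203/ 616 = 76.63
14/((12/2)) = 7/3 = 2.33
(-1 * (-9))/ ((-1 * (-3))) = 3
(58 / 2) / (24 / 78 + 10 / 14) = 2639 / 93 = 28.38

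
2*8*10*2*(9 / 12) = 240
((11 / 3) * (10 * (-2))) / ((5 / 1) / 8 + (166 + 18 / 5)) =-800 / 1857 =-0.43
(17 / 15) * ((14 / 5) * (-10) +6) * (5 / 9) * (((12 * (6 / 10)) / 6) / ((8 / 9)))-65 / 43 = -8691 / 430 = -20.21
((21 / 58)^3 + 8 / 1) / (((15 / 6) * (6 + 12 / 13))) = 20412041 / 43900200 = 0.46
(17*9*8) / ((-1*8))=-153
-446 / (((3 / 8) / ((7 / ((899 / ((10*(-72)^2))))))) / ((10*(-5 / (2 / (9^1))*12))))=1165280256000 / 899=1296196057.84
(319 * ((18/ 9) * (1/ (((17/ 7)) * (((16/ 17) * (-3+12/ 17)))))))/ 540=-37961/ 168480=-0.23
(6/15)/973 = 2/4865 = 0.00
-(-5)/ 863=5/ 863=0.01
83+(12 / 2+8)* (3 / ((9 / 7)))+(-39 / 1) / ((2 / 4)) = 113 / 3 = 37.67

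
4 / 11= 0.36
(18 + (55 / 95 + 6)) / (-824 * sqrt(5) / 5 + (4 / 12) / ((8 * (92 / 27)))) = -208448954368 * sqrt(5) / 6988173074929- 15467040 / 6988173074929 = -0.07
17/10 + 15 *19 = 2867/10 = 286.70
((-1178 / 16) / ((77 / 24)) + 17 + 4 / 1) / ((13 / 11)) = -150 / 91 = -1.65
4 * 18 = 72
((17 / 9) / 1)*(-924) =-5236 / 3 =-1745.33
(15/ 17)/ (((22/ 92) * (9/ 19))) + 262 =151352/ 561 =269.79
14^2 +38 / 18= 1783 / 9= 198.11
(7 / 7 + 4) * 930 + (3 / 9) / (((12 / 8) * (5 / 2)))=209254 / 45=4650.09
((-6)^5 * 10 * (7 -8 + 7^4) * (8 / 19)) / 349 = -1492992000 / 6631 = -225153.37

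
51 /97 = 0.53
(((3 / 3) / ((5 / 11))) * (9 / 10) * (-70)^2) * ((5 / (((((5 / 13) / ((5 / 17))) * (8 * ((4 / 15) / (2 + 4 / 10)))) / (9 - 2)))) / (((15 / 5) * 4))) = 6621615 / 272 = 24344.17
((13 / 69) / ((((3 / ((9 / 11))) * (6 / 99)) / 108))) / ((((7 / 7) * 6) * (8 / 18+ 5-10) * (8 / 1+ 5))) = -243 / 943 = -0.26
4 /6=2 /3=0.67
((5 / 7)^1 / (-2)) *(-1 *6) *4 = 60 / 7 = 8.57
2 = 2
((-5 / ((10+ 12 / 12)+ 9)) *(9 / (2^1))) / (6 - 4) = -9 / 16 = -0.56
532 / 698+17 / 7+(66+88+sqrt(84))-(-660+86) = 740.36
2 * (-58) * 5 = -580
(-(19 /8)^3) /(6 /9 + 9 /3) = -3.65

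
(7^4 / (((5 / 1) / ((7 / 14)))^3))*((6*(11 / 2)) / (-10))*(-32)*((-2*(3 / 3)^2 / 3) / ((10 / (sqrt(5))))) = -52822*sqrt(5) / 3125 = -37.80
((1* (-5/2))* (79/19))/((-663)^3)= 395/11074501386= 0.00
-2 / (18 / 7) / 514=-7 / 4626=-0.00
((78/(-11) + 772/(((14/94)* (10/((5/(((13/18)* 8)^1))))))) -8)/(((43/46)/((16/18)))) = 159678328/387387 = 412.19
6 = 6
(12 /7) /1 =12 /7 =1.71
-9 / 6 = -3 / 2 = -1.50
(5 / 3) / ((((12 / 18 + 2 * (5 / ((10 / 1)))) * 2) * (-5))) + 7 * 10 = 699 / 10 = 69.90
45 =45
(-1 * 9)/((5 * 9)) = -0.20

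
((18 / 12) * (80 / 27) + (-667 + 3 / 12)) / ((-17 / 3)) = 23843 / 204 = 116.88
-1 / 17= -0.06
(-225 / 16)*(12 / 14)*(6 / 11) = -2025 / 308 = -6.57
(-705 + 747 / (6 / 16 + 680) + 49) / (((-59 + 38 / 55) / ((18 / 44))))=26734740 / 5818567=4.59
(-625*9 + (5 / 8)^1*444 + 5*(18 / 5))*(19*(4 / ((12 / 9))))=-607563 / 2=-303781.50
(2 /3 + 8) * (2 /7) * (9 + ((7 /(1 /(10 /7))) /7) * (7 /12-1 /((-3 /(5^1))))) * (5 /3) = 2470 /49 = 50.41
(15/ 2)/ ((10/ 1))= 0.75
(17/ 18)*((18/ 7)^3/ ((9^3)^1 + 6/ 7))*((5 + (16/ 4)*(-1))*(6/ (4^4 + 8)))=459/ 917917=0.00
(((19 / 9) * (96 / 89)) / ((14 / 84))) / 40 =152 / 445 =0.34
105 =105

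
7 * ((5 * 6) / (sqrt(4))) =105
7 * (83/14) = 83/2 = 41.50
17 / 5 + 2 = 27 / 5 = 5.40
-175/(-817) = 175/817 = 0.21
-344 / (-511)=344 / 511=0.67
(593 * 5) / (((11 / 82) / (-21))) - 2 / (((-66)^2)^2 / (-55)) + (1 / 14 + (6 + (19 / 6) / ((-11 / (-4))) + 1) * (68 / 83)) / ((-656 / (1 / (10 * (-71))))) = -27082986306019811591 / 58348727680320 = -464157.27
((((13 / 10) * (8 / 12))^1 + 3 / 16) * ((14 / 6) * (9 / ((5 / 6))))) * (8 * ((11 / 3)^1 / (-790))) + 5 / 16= -106473 / 158000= -0.67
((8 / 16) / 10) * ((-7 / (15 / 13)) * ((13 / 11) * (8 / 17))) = -2366 / 14025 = -0.17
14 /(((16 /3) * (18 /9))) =21 /16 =1.31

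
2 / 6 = 1 / 3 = 0.33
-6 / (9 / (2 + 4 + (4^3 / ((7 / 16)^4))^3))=-147573952755771859340 / 41523861603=-3553955414.04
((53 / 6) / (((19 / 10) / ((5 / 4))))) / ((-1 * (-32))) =1325 / 7296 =0.18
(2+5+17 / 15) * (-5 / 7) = -122 / 21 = -5.81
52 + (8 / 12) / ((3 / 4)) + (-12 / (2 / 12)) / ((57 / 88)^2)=-118.72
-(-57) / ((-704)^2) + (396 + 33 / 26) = 2559609573 / 6443008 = 397.27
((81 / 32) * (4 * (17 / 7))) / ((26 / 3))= 2.84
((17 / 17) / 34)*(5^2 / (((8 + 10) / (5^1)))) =125 / 612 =0.20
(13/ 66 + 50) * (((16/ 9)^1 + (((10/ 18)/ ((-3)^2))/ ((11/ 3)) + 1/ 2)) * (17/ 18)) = 76765523/ 705672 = 108.78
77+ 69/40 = 3149/40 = 78.72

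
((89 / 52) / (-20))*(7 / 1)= -623 / 1040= -0.60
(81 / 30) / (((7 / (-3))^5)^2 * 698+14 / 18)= 1594323 / 1971677697290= 0.00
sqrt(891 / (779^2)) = 9 *sqrt(11) / 779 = 0.04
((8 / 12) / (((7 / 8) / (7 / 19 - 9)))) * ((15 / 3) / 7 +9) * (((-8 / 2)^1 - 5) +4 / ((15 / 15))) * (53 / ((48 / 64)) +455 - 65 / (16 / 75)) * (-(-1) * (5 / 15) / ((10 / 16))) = 946314112 / 25137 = 37646.26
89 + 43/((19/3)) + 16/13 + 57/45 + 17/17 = 367858/3705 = 99.29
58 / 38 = 29 / 19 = 1.53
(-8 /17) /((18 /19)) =-76 /153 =-0.50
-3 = -3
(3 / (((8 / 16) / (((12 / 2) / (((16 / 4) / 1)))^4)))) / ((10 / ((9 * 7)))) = 15309 / 80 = 191.36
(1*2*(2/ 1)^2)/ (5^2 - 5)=2/ 5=0.40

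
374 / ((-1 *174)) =-187 / 87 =-2.15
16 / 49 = 0.33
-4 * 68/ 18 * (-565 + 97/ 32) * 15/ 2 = 1528555/ 24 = 63689.79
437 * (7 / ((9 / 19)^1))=58121 / 9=6457.89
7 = 7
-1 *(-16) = 16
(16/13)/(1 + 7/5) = 20/39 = 0.51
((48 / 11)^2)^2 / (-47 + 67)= 1327104 / 73205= 18.13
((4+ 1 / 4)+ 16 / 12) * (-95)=-6365 / 12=-530.42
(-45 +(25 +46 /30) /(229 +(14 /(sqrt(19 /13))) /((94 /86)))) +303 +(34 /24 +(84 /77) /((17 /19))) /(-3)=41430992831517 /161061263660 - 11261012*sqrt(247) /32944349385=257.23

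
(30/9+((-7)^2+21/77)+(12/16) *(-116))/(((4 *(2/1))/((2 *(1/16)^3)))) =-1135/540672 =-0.00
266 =266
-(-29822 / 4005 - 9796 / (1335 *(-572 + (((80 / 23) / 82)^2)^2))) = 3366438771399193199 / 452882277990932715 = 7.43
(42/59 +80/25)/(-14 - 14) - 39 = -161647/4130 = -39.14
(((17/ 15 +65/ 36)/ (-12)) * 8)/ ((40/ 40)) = -529/ 270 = -1.96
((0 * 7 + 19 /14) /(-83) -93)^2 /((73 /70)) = 58411836125 /7040558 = 8296.48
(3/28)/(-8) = -3/224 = -0.01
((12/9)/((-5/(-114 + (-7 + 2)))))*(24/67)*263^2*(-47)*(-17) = 210453046048/335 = 628218047.90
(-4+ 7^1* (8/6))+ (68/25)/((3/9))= 1012/75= 13.49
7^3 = 343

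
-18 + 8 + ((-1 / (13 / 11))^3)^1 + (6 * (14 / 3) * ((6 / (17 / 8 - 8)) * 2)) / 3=-3063659 / 103259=-29.67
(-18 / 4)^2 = 81 / 4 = 20.25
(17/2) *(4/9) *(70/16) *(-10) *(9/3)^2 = -2975/2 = -1487.50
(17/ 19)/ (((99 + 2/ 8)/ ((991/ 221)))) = 3964/ 98059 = 0.04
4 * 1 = 4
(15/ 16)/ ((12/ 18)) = 45/ 32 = 1.41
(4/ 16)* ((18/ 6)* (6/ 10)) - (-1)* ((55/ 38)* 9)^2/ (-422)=145953/ 3046840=0.05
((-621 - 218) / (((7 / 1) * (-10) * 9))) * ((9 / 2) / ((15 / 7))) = 839 / 300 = 2.80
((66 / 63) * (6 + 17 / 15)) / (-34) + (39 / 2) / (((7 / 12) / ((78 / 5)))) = 2791379 / 5355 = 521.27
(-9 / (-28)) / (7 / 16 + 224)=4 / 2793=0.00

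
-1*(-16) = 16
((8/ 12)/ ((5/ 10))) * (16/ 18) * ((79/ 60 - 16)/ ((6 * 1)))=-3524/ 1215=-2.90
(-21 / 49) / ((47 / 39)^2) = -4563 / 15463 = -0.30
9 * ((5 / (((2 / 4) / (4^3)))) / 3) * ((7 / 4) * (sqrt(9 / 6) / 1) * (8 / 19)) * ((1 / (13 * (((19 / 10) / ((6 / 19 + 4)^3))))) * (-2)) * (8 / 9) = -395220582400 * sqrt(6) / 96567861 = -10024.96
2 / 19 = 0.11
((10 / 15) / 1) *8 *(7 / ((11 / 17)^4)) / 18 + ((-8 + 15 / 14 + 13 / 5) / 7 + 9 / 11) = 2330520389 / 193700430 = 12.03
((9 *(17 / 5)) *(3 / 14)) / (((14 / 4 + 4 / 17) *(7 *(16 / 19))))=148257 / 497840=0.30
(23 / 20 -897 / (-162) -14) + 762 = 407531 / 540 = 754.69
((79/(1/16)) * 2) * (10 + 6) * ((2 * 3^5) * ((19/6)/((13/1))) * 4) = 248997888/13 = 19153683.69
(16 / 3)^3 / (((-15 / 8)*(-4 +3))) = 32768 / 405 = 80.91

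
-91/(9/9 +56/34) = -1547/45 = -34.38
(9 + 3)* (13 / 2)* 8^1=624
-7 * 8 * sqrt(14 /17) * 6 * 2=-609.83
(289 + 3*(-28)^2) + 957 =3598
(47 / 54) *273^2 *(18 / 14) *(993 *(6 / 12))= 165635379 / 4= 41408844.75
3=3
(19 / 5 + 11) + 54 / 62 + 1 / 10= 4889 / 310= 15.77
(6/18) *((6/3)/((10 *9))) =1/135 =0.01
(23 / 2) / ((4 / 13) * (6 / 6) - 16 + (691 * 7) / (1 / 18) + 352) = 299 / 2272460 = 0.00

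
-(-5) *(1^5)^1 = 5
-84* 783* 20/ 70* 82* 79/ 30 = -20289096/ 5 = -4057819.20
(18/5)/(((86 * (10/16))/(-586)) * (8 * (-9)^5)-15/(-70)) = 24612/296230615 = 0.00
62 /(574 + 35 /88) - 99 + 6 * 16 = -146185 /50547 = -2.89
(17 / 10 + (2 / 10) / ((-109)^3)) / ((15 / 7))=51369479 / 64751450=0.79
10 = 10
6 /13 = 0.46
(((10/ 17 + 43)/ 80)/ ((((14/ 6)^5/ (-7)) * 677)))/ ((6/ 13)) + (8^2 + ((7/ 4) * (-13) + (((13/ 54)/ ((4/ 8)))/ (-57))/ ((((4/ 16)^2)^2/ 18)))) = 1758437630077/ 756041862240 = 2.33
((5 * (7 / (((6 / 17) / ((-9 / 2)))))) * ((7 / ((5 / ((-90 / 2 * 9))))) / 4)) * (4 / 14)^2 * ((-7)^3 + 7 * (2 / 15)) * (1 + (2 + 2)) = -35326935 / 4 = -8831733.75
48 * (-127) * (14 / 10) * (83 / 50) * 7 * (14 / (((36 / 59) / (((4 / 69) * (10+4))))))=-47783280608 / 25875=-1846696.84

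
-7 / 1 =-7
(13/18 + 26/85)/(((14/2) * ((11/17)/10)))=2.27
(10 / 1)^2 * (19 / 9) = 1900 / 9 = 211.11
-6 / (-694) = 3 / 347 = 0.01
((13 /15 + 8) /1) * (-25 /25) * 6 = -266 /5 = -53.20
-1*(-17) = 17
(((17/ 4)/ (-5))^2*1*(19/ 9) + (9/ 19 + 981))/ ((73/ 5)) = 67237129/ 998640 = 67.33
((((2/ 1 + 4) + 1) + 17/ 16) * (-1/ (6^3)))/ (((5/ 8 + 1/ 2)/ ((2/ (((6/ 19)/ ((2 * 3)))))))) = -817/ 648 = -1.26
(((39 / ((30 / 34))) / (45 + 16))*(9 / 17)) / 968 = 117 / 295240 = 0.00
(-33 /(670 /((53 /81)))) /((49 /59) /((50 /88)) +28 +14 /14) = -171985 /162560358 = -0.00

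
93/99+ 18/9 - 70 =-2213/33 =-67.06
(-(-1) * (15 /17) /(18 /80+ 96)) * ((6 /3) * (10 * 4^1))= 16000 /21811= 0.73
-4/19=-0.21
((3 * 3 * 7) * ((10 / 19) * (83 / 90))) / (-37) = -581 / 703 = -0.83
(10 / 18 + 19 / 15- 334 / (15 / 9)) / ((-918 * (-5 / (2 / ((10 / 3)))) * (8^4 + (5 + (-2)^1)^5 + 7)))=-2234 / 374027625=-0.00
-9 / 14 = -0.64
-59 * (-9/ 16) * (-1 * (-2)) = 531/ 8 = 66.38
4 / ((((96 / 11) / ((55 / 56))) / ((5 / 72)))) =3025 / 96768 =0.03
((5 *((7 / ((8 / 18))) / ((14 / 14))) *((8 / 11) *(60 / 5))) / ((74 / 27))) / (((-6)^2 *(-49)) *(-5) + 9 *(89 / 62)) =78120 / 2751727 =0.03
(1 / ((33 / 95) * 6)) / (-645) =-19 / 25542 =-0.00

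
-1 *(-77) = 77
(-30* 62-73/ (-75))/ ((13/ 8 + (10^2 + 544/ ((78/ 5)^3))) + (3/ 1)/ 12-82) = -22055120568/ 237493025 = -92.87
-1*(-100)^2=-10000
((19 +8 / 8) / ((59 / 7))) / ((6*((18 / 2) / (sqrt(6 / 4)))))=35*sqrt(6) / 1593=0.05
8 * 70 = 560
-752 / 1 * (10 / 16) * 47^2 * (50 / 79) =-51911500 / 79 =-657107.59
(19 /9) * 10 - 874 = -7676 /9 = -852.89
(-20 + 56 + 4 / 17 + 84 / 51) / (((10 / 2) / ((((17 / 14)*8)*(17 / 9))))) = 6256 / 45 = 139.02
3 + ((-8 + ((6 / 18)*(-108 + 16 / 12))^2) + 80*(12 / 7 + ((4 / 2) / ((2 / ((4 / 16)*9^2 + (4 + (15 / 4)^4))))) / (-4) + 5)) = -95935955 / 36288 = -2643.74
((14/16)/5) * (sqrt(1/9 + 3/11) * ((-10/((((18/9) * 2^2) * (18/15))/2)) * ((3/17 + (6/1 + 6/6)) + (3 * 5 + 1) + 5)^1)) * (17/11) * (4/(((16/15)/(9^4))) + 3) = -550042885 * sqrt(418)/46464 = -242029.39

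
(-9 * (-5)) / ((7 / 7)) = 45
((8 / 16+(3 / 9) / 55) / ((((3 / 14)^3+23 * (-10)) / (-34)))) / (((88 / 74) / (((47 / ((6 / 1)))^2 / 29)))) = 476585123 / 3580337970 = 0.13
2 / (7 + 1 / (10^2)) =200 / 701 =0.29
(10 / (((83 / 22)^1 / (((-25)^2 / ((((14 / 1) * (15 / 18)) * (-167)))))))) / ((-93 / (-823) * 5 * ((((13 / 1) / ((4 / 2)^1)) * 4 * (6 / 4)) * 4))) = -1131625 / 117305643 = -0.01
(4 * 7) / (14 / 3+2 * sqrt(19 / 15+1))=3.65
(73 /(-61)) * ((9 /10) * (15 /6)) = -657 /244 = -2.69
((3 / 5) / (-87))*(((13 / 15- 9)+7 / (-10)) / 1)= 53 / 870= 0.06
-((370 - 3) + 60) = -427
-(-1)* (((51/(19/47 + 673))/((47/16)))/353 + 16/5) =5958776/1862075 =3.20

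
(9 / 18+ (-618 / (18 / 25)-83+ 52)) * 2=-5333 / 3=-1777.67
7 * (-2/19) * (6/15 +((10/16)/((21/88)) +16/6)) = -4.19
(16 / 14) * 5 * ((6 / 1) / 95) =48 / 133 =0.36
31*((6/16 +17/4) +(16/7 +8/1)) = 25885/56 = 462.23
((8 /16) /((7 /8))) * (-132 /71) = -528 /497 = -1.06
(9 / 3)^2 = 9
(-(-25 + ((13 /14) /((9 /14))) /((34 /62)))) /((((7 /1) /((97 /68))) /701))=3195.00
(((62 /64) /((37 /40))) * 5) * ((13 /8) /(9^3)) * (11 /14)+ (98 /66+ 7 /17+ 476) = 1079918945075 /2259690048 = 477.91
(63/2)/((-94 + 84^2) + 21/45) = 945/208874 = 0.00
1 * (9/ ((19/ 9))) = 81/ 19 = 4.26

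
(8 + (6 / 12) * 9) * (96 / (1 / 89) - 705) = 97987.50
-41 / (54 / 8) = -164 / 27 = -6.07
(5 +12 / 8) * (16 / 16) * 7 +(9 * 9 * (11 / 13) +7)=3147 / 26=121.04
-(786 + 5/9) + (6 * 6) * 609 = 190237/9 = 21137.44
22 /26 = 0.85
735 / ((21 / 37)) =1295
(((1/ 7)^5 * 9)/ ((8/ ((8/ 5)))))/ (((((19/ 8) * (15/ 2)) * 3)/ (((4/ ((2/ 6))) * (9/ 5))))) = 1728/ 39916625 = 0.00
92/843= 0.11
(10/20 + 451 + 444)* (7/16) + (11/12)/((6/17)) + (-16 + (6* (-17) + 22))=85933/288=298.38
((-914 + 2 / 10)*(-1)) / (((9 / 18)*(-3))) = -3046 / 5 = -609.20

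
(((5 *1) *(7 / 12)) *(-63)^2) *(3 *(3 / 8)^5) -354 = -12643143 / 131072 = -96.46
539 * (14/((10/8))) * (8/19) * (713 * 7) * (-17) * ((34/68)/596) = -2561021848/14155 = -180927.01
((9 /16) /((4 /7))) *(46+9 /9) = 2961 /64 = 46.27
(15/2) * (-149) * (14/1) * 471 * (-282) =2078000190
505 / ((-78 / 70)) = -453.21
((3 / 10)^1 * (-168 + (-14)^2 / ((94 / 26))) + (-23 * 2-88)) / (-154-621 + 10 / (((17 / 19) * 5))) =671704 / 3087195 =0.22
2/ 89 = 0.02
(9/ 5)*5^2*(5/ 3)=75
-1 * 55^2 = -3025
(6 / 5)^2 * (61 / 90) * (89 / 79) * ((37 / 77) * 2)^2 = 59458408 / 58548875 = 1.02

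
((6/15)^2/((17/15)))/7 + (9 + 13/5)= 6914/595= 11.62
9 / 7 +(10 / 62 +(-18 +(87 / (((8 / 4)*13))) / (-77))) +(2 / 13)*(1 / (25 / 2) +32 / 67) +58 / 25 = -113474947 / 7996450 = -14.19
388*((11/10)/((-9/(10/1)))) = -4268/9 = -474.22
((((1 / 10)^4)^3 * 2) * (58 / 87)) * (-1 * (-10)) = 1 / 75000000000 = 0.00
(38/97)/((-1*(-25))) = 38/2425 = 0.02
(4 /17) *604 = 2416 /17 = 142.12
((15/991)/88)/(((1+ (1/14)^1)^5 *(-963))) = -67228/531444189375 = -0.00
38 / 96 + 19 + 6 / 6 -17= 163 / 48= 3.40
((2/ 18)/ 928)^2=1/ 69755904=0.00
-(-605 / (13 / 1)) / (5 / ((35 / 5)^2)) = 5929 / 13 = 456.08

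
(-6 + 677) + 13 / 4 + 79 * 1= 3013 / 4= 753.25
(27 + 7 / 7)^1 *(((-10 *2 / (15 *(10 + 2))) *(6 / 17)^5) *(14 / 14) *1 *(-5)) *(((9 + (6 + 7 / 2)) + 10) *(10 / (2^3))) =4309200 / 1419857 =3.03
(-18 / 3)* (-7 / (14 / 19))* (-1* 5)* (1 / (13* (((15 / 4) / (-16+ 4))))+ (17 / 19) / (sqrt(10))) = 912 / 13-51* sqrt(10) / 2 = -10.48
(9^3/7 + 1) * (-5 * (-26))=95680/7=13668.57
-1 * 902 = -902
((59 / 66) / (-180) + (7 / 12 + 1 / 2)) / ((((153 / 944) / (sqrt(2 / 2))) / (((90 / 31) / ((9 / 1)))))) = 3023396 / 1408671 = 2.15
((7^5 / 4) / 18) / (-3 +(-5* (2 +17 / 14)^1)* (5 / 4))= -117649 / 11637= -10.11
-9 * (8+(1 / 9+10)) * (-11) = 1793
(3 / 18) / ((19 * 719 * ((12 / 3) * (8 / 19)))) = 1 / 138048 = 0.00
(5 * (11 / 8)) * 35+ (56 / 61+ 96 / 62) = 3677487 / 15128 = 243.09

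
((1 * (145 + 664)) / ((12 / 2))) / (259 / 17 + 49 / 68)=27506 / 3255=8.45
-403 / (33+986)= -403 / 1019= -0.40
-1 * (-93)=93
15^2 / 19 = 225 / 19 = 11.84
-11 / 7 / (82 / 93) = -1023 / 574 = -1.78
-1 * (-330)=330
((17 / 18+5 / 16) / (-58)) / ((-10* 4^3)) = 181 / 5345280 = 0.00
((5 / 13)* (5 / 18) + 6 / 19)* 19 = 1879 / 234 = 8.03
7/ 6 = 1.17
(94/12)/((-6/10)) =-235/18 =-13.06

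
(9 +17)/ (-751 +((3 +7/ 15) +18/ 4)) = -780/ 22291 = -0.03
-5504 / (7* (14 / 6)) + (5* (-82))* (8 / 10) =-32584 / 49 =-664.98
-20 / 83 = -0.24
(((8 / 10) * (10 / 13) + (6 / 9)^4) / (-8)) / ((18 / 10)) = -535 / 9477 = -0.06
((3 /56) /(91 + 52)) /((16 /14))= 0.00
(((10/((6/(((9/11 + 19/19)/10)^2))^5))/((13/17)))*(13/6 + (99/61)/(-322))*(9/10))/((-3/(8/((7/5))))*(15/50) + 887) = 13858508800/95151890790502754889681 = 0.00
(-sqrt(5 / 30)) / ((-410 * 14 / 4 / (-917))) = -131 * sqrt(6) / 1230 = -0.26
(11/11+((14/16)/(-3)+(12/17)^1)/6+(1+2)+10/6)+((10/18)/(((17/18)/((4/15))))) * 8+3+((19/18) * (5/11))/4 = 272257/26928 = 10.11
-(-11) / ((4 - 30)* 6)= -11 / 156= -0.07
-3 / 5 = -0.60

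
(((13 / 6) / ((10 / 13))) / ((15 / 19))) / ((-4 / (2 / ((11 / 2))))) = -3211 / 9900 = -0.32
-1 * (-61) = 61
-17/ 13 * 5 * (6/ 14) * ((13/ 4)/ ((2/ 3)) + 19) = -48705/ 728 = -66.90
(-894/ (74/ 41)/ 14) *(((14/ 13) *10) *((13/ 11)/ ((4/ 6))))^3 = -12123310500/ 49247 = -246173.58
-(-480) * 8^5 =15728640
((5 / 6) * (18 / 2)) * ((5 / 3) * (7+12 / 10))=205 / 2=102.50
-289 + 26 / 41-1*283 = -23426 / 41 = -571.37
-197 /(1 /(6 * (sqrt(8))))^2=-56736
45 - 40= 5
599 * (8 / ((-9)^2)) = 4792 / 81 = 59.16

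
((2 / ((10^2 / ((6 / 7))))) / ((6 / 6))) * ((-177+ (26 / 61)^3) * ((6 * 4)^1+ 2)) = -3132328758 / 39721675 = -78.86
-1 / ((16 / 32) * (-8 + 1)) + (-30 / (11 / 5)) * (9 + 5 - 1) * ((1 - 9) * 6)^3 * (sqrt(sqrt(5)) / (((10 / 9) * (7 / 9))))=2 / 7 + 1746800640 * 5^(1 / 4) / 77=33923067.92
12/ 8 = 3/ 2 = 1.50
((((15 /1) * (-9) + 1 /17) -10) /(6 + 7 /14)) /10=-2464 /1105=-2.23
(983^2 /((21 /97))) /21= 93730033 /441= 212539.76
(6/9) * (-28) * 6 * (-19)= 2128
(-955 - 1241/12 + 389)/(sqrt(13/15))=-8033 * sqrt(195)/156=-719.07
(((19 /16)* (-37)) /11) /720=-703 /126720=-0.01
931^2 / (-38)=-45619 / 2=-22809.50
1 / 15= 0.07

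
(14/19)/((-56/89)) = -89/76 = -1.17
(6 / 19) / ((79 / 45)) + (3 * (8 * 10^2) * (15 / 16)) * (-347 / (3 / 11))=-2862749.82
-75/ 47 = -1.60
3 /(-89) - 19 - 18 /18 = -1783 /89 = -20.03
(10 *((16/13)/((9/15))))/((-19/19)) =-800/39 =-20.51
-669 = -669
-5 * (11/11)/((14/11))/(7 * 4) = -55/392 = -0.14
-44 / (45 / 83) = -3652 / 45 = -81.16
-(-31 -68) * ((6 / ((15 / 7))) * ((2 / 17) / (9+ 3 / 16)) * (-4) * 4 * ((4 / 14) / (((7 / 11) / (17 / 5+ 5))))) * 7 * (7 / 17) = -617.38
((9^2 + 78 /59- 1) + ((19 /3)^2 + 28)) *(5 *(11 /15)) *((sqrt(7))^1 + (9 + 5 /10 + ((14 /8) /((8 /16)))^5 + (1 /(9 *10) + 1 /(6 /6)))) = 872839 *sqrt(7) /1593 + 673352519389 /2293920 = 294987.59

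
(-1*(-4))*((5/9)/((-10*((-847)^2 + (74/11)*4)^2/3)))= -242/186841284966075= -0.00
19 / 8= 2.38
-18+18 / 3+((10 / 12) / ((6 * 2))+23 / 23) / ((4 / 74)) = 1121 / 144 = 7.78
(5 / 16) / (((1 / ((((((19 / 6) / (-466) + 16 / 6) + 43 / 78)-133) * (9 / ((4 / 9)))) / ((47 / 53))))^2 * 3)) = 75956300250975525375 / 83014548557824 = 914975.77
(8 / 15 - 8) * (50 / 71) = -1120 / 213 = -5.26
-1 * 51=-51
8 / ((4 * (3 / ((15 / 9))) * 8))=5 / 36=0.14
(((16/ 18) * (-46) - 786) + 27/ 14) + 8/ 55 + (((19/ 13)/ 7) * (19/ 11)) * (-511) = -90909961/ 90090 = -1009.10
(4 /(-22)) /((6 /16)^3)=-1024 /297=-3.45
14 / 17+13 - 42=-479 / 17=-28.18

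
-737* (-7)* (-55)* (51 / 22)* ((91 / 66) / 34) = -213395 / 8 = -26674.38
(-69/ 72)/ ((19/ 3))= -23/ 152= -0.15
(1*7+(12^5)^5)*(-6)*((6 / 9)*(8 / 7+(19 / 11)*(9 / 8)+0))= -1813482078403751936372068332539 / 154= -11775857651972415171247200000.00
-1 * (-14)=14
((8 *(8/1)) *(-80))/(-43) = 5120/43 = 119.07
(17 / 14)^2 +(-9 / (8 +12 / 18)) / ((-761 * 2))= 715100 / 484757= 1.48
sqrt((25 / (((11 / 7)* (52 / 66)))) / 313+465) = 21.57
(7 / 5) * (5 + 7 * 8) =85.40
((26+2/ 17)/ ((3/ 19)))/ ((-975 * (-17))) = 2812/ 281775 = 0.01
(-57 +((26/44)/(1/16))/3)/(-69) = 1777/2277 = 0.78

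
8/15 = 0.53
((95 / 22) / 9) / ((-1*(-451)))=95 / 89298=0.00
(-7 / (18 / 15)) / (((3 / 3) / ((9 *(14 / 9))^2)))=-3430 / 3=-1143.33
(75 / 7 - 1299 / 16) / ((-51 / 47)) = 123657 / 1904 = 64.95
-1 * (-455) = 455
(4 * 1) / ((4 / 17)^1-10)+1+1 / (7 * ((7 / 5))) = 2816 / 4067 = 0.69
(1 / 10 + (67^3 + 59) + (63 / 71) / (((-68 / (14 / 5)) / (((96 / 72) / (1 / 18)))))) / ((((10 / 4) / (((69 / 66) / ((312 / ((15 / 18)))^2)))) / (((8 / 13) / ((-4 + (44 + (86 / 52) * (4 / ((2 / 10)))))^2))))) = 0.00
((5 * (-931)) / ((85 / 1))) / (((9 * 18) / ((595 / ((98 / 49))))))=-32585 / 324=-100.57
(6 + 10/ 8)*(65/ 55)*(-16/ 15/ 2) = -754/ 165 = -4.57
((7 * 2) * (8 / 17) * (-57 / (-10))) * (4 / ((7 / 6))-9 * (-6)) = 183312 / 85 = 2156.61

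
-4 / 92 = -1 / 23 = -0.04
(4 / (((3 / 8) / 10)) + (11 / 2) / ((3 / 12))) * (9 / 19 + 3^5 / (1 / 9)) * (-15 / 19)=-80214660 / 361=-222201.27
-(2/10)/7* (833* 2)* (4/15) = -952/75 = -12.69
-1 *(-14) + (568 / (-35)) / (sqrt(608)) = 13.34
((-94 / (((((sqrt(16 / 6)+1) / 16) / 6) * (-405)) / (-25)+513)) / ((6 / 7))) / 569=-32015648 / 85243249341+21056 * sqrt(6) / 255729748023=-0.00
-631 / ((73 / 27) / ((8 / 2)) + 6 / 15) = -340740 / 581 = -586.47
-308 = -308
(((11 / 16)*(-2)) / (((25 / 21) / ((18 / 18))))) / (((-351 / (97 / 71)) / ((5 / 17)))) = 7469 / 5648760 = 0.00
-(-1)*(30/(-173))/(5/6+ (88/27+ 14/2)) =-0.02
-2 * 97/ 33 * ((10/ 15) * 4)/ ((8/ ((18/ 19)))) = -1.86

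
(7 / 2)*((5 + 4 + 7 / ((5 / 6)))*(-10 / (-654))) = 203 / 218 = 0.93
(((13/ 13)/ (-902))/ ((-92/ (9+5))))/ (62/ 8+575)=1/ 3454209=0.00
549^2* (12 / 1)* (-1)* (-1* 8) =28934496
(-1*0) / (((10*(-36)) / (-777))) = 0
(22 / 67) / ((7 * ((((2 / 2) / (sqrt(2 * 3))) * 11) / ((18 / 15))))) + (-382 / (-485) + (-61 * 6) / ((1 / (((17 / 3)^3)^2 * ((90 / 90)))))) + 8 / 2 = -1428219393484 / 117855 + 12 * sqrt(6) / 2345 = -12118445.48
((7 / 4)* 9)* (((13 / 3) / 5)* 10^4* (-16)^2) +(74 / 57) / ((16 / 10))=7967232185 / 228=34944000.81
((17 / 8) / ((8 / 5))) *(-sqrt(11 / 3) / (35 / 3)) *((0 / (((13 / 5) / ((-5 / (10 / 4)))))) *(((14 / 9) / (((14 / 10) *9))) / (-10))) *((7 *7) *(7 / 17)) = 0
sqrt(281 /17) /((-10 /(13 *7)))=-91 *sqrt(4777) /170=-37.00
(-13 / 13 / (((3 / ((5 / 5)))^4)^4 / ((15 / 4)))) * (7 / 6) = -35 / 344373768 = -0.00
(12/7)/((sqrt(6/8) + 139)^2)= 529968/5972352961 - 26688 * sqrt(3)/41806470727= 0.00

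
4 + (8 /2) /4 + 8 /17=93 /17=5.47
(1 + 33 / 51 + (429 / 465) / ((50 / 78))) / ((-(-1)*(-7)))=-203309 / 461125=-0.44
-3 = -3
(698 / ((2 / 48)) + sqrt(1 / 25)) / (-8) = -83761 / 40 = -2094.02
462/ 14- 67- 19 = -53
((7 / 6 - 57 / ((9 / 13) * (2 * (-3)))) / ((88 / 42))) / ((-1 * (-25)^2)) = -469 / 41250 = -0.01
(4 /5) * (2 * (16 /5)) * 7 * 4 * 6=21504 /25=860.16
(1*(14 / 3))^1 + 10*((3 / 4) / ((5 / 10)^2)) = 104 / 3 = 34.67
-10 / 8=-5 / 4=-1.25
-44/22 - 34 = -36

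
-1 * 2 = -2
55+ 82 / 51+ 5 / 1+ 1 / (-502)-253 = -4900073 / 25602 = -191.39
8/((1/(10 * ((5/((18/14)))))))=2800/9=311.11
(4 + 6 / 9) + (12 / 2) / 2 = 23 / 3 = 7.67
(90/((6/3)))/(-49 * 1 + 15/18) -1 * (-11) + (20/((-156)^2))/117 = 10.07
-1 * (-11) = 11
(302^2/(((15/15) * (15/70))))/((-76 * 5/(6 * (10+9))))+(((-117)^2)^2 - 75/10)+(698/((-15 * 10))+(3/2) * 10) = 28089155737/150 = 187261038.25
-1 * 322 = -322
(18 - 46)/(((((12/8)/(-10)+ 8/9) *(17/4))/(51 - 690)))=1840320/323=5697.59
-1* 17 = -17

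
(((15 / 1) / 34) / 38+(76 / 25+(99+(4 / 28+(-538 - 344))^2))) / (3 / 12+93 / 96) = 9847864190264 / 15431325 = 638173.60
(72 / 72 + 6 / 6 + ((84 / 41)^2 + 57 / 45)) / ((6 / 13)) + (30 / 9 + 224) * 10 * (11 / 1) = 3785705317 / 151290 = 25022.84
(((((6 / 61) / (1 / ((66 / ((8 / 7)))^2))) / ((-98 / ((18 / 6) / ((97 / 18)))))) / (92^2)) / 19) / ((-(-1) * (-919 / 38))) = 88209 / 184099549888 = 0.00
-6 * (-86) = 516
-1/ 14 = -0.07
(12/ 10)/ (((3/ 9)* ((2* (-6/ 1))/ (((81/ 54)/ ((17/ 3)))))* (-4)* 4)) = 27/ 5440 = 0.00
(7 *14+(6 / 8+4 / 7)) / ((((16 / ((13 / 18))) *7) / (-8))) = -4017 / 784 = -5.12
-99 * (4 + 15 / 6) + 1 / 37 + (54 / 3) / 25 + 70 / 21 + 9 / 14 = -12408239 / 19425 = -638.78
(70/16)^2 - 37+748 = 46729/64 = 730.14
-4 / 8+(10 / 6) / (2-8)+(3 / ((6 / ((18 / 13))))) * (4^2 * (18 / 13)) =22145 / 1521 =14.56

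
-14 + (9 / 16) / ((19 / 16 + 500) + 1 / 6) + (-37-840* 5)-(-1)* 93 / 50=-1022555271 / 240650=-4249.14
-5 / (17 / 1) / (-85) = 1 / 289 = 0.00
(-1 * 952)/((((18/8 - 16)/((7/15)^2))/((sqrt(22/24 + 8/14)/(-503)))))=-13328 * sqrt(105)/3734775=-0.04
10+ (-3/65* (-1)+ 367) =24508/65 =377.05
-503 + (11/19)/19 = -181572/361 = -502.97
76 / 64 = 19 / 16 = 1.19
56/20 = 2.80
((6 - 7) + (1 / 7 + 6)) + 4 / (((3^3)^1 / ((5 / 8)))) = 1979 / 378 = 5.24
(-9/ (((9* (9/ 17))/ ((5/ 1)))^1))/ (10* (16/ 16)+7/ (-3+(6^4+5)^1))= -110330/ 116883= -0.94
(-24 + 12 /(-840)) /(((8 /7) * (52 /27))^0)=-1681 /70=-24.01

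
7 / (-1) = -7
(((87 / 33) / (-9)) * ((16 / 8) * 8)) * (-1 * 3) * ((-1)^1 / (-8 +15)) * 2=-928 / 231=-4.02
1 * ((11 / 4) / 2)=11 / 8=1.38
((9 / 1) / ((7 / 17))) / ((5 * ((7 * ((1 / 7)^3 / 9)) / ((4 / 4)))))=9639 / 5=1927.80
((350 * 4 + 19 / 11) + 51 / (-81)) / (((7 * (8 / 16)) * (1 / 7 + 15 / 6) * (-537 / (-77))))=11651528 / 536463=21.72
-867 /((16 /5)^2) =-21675 /256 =-84.67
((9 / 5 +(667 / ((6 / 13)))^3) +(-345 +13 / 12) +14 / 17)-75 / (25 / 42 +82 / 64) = 69878168894834473 / 23151960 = 3018239876.66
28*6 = 168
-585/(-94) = 585/94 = 6.22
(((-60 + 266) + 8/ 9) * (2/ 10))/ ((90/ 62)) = 57722/ 2025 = 28.50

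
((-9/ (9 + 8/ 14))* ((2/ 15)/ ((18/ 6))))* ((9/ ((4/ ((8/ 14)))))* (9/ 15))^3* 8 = -314928/ 2051875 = -0.15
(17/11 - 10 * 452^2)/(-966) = 1070163/506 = 2114.95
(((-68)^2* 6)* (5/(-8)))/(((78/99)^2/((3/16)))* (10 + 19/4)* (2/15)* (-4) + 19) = 849746700/345193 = 2461.66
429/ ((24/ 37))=5291/ 8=661.38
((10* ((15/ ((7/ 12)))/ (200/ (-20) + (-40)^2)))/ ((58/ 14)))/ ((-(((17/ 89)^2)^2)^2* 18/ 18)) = -236195328342124860/ 10721739186817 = -22029.57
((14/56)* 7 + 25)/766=107/3064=0.03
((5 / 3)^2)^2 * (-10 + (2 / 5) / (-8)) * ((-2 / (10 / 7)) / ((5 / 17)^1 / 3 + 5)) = 39865 / 1872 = 21.30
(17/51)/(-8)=-1/24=-0.04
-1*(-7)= 7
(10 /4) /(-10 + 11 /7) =-35 /118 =-0.30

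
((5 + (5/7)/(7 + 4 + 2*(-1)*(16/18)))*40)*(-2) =-236000/581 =-406.20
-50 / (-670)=5 / 67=0.07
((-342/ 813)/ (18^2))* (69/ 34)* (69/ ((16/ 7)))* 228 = -1336783/ 73712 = -18.14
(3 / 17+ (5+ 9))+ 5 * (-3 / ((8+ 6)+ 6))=913 / 68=13.43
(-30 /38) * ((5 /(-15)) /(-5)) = -1 /19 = -0.05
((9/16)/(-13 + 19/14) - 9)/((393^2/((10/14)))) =-0.00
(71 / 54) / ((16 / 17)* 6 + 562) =1207 / 521100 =0.00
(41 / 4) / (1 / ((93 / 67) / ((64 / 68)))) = 64821 / 4288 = 15.12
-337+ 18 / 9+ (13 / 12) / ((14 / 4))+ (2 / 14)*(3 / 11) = -22087 / 66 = -334.65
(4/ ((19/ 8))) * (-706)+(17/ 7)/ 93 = -14707069/ 12369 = -1189.03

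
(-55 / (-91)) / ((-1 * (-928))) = 55 / 84448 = 0.00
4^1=4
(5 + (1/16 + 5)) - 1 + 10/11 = 1755/176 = 9.97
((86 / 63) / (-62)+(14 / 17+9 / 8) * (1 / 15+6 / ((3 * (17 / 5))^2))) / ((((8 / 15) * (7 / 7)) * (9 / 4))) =84535225 / 460564272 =0.18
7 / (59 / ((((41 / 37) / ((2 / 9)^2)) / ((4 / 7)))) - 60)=-162729 / 1359892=-0.12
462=462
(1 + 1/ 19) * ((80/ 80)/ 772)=0.00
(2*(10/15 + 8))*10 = 520/3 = 173.33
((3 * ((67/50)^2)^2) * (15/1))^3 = 5965202081477352858384969/1953125000000000000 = 3054183.47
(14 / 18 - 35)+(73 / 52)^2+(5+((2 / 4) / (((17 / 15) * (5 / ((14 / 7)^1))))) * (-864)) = -74353159 / 413712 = -179.72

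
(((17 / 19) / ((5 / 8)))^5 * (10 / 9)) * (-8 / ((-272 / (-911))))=-2493239492608 / 13928056875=-179.01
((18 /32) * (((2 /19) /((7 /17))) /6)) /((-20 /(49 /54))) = -119 /109440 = -0.00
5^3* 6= 750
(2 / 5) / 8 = 1 / 20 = 0.05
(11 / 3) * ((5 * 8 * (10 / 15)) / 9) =880 / 81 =10.86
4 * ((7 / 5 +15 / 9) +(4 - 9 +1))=-3.73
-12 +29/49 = -559/49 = -11.41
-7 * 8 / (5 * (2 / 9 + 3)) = -504 / 145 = -3.48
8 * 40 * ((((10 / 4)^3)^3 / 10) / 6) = 1953125 / 96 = 20345.05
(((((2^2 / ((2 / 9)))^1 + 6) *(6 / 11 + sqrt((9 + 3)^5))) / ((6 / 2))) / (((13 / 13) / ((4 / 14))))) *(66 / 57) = 192 / 133 + 101376 *sqrt(3) / 133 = 1321.66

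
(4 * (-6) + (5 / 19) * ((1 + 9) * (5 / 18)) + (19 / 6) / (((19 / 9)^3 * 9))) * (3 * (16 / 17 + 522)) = -671012755 / 18411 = -36446.30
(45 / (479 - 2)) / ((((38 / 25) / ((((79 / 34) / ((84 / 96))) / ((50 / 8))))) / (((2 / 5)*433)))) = 547312 / 119833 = 4.57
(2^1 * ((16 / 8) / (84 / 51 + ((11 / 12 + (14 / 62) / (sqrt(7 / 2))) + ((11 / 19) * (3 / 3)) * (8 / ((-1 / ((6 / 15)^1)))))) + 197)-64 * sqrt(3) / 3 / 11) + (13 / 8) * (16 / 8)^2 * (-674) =-705673324645707 / 177251056921-64 * sqrt(3) / 33-46572465600 * sqrt(14) / 177251056921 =-3985.55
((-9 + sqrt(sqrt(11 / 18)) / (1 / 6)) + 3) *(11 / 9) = -22 / 3 + 11 *11^(1 / 4) *2^(3 / 4) *sqrt(3) / 9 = -0.85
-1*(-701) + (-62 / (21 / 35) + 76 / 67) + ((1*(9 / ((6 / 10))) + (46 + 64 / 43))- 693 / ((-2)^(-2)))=-2110.71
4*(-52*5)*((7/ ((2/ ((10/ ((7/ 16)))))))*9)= -748800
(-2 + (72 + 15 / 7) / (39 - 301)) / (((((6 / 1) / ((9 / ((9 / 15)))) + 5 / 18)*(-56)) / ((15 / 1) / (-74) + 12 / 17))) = 119266695 / 3940649776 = 0.03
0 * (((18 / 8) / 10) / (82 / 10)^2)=0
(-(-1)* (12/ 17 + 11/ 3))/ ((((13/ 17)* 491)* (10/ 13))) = 223/ 14730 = 0.02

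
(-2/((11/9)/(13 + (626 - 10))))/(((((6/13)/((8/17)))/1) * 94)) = -5772/517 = -11.16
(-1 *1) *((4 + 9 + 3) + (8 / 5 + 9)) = -26.60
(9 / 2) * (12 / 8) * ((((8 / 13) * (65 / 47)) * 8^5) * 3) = 26542080 / 47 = 564725.11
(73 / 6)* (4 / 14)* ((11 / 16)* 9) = 2409 / 112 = 21.51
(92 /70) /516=23 /9030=0.00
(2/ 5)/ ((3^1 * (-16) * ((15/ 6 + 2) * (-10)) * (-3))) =-1/ 16200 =-0.00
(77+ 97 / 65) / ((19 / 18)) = 74.36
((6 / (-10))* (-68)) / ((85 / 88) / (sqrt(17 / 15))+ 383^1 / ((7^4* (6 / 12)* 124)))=-22517394877824 / 176585243682355+ 99453608957472* sqrt(255) / 35317048736471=44.84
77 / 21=11 / 3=3.67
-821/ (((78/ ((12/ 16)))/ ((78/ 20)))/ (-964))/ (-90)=-197861/ 600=-329.77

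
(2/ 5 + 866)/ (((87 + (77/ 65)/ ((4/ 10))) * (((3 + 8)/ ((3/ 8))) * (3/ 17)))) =239343/ 128645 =1.86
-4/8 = -1/2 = -0.50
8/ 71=0.11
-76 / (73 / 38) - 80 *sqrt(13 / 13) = -8728 / 73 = -119.56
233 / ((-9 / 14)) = -3262 / 9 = -362.44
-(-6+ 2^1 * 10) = -14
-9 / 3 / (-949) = 3 / 949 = 0.00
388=388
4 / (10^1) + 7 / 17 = 69 / 85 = 0.81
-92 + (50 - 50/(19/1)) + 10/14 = -5841/133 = -43.92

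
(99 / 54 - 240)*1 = -1429 / 6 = -238.17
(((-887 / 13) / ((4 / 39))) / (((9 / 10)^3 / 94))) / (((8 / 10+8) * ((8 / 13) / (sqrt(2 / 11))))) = -338723125 * sqrt(22) / 235224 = -6754.21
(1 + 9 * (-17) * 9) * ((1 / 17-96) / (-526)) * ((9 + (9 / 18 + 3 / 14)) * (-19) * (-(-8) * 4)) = 1482354.86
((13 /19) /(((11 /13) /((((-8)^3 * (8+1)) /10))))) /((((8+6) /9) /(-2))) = 3504384 /7315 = 479.07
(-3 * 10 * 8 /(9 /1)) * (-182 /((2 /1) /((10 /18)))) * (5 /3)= 182000 /81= 2246.91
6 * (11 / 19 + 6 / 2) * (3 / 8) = 153 / 19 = 8.05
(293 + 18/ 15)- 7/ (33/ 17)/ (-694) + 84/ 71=2401568867/ 8130210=295.39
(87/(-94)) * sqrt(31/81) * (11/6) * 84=-2233 * sqrt(31)/141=-88.18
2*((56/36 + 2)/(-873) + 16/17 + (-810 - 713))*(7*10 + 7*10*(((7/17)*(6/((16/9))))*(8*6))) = -14427365.59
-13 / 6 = -2.17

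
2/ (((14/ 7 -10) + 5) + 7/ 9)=-9/ 10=-0.90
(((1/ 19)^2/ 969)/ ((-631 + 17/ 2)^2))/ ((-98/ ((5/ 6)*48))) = -16/ 5313684413205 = -0.00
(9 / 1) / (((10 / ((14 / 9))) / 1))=7 / 5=1.40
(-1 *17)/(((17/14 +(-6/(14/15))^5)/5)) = 2857190/369015433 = 0.01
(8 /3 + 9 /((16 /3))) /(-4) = -209 /192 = -1.09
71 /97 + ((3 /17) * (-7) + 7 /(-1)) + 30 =37097 /1649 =22.50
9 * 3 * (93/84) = 837/28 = 29.89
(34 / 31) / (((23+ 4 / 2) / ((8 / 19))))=272 / 14725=0.02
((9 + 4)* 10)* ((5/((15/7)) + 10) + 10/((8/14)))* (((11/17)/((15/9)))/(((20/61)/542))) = 423144007/170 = 2489082.39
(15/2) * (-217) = -1627.50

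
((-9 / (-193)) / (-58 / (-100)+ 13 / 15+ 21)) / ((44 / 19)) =12825 / 14296282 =0.00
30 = 30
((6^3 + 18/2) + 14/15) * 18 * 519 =10553346/5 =2110669.20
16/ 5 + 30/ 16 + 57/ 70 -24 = -5071/ 280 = -18.11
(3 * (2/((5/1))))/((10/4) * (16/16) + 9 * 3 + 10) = 12/395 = 0.03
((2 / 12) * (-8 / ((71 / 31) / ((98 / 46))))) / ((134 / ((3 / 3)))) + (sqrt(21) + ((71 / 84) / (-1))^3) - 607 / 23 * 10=-17154081684965 / 64848337344 + sqrt(21)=-259.94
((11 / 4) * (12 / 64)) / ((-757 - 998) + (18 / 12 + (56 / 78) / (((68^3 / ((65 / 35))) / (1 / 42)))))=-928557 / 3157769114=-0.00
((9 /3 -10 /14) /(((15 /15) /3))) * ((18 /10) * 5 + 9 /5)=2592 /35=74.06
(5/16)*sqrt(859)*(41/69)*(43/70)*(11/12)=19393*sqrt(859)/185472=3.06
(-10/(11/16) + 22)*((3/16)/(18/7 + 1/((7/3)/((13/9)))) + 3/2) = 68511/5896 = 11.62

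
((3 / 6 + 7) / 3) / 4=5 / 8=0.62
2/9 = 0.22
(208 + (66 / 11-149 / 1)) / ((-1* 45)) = -1.44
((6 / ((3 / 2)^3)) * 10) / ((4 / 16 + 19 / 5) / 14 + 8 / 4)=44800 / 5769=7.77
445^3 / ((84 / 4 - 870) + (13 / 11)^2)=-2132531225 / 20512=-103965.06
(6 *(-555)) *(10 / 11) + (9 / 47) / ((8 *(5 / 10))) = -6260301 / 2068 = -3027.22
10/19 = 0.53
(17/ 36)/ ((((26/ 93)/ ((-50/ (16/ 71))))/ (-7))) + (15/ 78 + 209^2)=115576231/ 2496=46304.58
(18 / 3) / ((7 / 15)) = 12.86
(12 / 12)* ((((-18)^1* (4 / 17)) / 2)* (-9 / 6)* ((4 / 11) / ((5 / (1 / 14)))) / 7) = 108 / 45815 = 0.00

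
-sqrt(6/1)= -sqrt(6)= -2.45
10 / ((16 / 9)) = 45 / 8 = 5.62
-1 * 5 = -5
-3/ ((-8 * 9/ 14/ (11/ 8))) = 77/ 96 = 0.80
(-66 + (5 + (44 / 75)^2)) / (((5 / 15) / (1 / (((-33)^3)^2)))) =-341189 / 2421502441875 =-0.00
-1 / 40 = -0.02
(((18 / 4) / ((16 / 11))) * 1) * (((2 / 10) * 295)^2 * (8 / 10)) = 8615.48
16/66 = 8/33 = 0.24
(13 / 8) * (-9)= -117 / 8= -14.62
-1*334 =-334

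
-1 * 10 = -10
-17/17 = -1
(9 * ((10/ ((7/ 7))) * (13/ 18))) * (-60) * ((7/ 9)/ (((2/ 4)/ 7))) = -127400/ 3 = -42466.67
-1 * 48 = -48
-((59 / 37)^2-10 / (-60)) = -22255 / 8214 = -2.71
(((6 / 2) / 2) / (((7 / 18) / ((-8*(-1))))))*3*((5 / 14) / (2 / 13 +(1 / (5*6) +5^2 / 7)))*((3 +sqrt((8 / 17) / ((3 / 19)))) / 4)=105300*sqrt(1938) / 1221059 +473850 / 71827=10.39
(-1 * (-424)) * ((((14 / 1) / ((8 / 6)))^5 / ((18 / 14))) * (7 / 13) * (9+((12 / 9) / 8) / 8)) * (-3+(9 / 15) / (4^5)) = -2612154977375391 / 4259840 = -613204950.74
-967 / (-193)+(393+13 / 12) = 924301 / 2316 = 399.09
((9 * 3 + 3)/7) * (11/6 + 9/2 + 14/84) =195/7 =27.86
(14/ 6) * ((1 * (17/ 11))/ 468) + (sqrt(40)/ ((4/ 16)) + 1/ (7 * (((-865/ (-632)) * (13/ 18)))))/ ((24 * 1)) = 1283657/ 93513420 + sqrt(10)/ 3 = 1.07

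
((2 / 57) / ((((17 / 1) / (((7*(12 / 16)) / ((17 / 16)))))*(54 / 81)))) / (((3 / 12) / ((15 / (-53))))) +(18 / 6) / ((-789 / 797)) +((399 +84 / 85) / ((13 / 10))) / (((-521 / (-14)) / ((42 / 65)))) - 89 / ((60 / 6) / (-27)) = 16348902146635069 / 67391867254010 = 242.59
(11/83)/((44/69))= 69/332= 0.21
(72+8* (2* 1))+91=179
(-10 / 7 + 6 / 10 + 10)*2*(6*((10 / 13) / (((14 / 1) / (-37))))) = -223.74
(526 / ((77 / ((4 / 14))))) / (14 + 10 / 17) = 4471 / 33418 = 0.13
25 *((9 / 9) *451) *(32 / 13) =360800 / 13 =27753.85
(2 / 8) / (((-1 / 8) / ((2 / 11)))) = -4 / 11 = -0.36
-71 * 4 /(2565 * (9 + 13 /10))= -568 /52839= -0.01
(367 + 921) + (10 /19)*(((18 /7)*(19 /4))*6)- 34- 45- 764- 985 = -3510 /7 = -501.43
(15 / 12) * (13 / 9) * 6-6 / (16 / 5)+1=239 / 24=9.96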